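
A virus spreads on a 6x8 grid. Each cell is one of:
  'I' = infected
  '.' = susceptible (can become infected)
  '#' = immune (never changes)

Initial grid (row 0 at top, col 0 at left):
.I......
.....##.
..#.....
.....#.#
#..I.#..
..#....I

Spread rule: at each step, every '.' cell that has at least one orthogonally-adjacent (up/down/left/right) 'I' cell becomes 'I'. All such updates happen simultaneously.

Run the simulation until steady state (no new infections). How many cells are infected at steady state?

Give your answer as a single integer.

Answer: 40

Derivation:
Step 0 (initial): 3 infected
Step 1: +9 new -> 12 infected
Step 2: +11 new -> 23 infected
Step 3: +7 new -> 30 infected
Step 4: +6 new -> 36 infected
Step 5: +2 new -> 38 infected
Step 6: +2 new -> 40 infected
Step 7: +0 new -> 40 infected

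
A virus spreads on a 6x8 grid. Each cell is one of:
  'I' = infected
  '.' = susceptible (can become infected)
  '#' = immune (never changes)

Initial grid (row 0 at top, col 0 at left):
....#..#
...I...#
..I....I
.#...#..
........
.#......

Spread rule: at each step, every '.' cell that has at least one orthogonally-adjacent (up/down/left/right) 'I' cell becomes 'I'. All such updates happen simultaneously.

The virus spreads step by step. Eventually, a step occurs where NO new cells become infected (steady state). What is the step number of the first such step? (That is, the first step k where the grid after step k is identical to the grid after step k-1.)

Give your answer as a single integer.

Answer: 6

Derivation:
Step 0 (initial): 3 infected
Step 1: +8 new -> 11 infected
Step 2: +11 new -> 22 infected
Step 3: +11 new -> 33 infected
Step 4: +6 new -> 39 infected
Step 5: +3 new -> 42 infected
Step 6: +0 new -> 42 infected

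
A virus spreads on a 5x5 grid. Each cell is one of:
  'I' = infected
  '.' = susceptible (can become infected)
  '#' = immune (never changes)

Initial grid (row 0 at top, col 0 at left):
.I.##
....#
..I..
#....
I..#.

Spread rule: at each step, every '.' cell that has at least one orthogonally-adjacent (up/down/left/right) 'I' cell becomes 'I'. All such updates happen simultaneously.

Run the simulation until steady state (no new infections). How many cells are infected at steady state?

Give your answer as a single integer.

Step 0 (initial): 3 infected
Step 1: +8 new -> 11 infected
Step 2: +7 new -> 18 infected
Step 3: +1 new -> 19 infected
Step 4: +1 new -> 20 infected
Step 5: +0 new -> 20 infected

Answer: 20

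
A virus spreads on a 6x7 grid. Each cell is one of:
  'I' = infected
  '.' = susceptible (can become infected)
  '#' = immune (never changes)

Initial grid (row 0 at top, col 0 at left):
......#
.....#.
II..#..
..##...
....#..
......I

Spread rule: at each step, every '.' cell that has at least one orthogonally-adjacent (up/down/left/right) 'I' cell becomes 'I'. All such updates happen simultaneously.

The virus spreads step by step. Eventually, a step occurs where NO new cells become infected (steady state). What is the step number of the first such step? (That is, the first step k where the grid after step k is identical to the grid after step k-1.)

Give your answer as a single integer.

Step 0 (initial): 3 infected
Step 1: +7 new -> 10 infected
Step 2: +9 new -> 19 infected
Step 3: +8 new -> 27 infected
Step 4: +7 new -> 34 infected
Step 5: +1 new -> 35 infected
Step 6: +1 new -> 36 infected
Step 7: +0 new -> 36 infected

Answer: 7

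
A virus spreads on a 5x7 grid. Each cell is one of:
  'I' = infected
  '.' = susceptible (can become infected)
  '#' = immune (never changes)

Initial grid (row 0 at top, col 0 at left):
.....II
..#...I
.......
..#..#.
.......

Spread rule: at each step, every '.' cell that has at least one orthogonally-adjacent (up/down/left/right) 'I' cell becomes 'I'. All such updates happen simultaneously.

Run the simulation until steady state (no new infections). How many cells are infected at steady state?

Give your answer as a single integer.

Step 0 (initial): 3 infected
Step 1: +3 new -> 6 infected
Step 2: +4 new -> 10 infected
Step 3: +4 new -> 14 infected
Step 4: +4 new -> 18 infected
Step 5: +5 new -> 23 infected
Step 6: +3 new -> 26 infected
Step 7: +3 new -> 29 infected
Step 8: +2 new -> 31 infected
Step 9: +1 new -> 32 infected
Step 10: +0 new -> 32 infected

Answer: 32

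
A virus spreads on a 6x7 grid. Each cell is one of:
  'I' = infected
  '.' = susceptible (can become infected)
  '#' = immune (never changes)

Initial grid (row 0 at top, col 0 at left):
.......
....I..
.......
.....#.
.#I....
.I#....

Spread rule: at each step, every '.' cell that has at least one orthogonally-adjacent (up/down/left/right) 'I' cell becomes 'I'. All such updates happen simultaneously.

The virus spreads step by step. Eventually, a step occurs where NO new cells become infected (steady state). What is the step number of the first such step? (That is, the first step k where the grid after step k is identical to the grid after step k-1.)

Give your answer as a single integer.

Step 0 (initial): 3 infected
Step 1: +7 new -> 10 infected
Step 2: +13 new -> 23 infected
Step 3: +8 new -> 31 infected
Step 4: +6 new -> 37 infected
Step 5: +2 new -> 39 infected
Step 6: +0 new -> 39 infected

Answer: 6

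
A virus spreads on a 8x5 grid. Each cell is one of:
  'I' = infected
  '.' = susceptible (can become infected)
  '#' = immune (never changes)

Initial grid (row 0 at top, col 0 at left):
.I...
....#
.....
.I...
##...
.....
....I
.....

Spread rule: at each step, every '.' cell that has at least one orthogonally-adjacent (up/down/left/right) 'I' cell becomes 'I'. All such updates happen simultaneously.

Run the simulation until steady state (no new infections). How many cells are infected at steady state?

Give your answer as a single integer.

Answer: 37

Derivation:
Step 0 (initial): 3 infected
Step 1: +9 new -> 12 infected
Step 2: +11 new -> 23 infected
Step 3: +8 new -> 31 infected
Step 4: +4 new -> 35 infected
Step 5: +2 new -> 37 infected
Step 6: +0 new -> 37 infected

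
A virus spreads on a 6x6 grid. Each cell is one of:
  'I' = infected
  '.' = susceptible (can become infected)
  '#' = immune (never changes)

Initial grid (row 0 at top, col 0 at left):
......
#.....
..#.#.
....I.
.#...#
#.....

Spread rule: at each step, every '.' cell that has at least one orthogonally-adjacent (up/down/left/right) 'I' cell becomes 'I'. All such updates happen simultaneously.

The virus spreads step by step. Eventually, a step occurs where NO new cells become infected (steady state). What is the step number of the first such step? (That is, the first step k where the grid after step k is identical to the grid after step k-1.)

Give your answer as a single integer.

Step 0 (initial): 1 infected
Step 1: +3 new -> 4 infected
Step 2: +5 new -> 9 infected
Step 3: +6 new -> 15 infected
Step 4: +7 new -> 22 infected
Step 5: +6 new -> 28 infected
Step 6: +1 new -> 29 infected
Step 7: +1 new -> 30 infected
Step 8: +0 new -> 30 infected

Answer: 8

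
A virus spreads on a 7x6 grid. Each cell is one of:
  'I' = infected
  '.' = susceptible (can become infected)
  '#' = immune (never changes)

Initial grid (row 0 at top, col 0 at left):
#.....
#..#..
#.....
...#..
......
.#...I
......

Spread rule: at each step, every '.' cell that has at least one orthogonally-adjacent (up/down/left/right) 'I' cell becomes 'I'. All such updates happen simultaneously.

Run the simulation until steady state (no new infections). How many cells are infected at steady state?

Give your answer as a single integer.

Answer: 36

Derivation:
Step 0 (initial): 1 infected
Step 1: +3 new -> 4 infected
Step 2: +4 new -> 8 infected
Step 3: +5 new -> 13 infected
Step 4: +4 new -> 17 infected
Step 5: +6 new -> 23 infected
Step 6: +5 new -> 28 infected
Step 7: +5 new -> 33 infected
Step 8: +2 new -> 35 infected
Step 9: +1 new -> 36 infected
Step 10: +0 new -> 36 infected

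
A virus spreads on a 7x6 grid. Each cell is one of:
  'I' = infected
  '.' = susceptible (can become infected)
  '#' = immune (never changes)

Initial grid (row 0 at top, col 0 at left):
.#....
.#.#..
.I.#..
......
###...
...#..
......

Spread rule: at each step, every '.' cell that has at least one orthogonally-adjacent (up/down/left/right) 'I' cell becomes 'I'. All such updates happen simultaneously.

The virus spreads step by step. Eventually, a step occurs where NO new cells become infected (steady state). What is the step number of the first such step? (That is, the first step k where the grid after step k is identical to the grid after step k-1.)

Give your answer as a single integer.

Step 0 (initial): 1 infected
Step 1: +3 new -> 4 infected
Step 2: +4 new -> 8 infected
Step 3: +3 new -> 11 infected
Step 4: +3 new -> 14 infected
Step 5: +4 new -> 18 infected
Step 6: +5 new -> 23 infected
Step 7: +3 new -> 26 infected
Step 8: +2 new -> 28 infected
Step 9: +1 new -> 29 infected
Step 10: +2 new -> 31 infected
Step 11: +2 new -> 33 infected
Step 12: +1 new -> 34 infected
Step 13: +0 new -> 34 infected

Answer: 13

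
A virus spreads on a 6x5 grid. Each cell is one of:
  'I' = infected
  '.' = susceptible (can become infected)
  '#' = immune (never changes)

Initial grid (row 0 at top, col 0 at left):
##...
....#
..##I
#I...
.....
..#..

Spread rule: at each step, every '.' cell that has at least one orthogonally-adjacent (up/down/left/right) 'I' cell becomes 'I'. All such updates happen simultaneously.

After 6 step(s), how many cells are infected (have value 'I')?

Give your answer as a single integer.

Step 0 (initial): 2 infected
Step 1: +4 new -> 6 infected
Step 2: +7 new -> 13 infected
Step 3: +5 new -> 18 infected
Step 4: +3 new -> 21 infected
Step 5: +1 new -> 22 infected
Step 6: +1 new -> 23 infected

Answer: 23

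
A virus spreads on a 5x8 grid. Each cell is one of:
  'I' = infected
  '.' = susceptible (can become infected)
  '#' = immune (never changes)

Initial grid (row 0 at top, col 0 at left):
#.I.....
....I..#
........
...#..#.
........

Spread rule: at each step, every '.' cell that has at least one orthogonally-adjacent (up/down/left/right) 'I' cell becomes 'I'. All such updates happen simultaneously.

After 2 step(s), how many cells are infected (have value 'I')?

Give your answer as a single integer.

Step 0 (initial): 2 infected
Step 1: +7 new -> 9 infected
Step 2: +7 new -> 16 infected

Answer: 16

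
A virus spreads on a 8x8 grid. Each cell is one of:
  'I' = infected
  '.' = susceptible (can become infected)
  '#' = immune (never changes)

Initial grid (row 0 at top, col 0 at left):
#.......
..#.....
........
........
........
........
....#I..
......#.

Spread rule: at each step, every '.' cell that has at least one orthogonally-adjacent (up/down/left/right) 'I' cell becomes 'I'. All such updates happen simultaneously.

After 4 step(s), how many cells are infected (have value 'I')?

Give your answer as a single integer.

Answer: 24

Derivation:
Step 0 (initial): 1 infected
Step 1: +3 new -> 4 infected
Step 2: +5 new -> 9 infected
Step 3: +7 new -> 16 infected
Step 4: +8 new -> 24 infected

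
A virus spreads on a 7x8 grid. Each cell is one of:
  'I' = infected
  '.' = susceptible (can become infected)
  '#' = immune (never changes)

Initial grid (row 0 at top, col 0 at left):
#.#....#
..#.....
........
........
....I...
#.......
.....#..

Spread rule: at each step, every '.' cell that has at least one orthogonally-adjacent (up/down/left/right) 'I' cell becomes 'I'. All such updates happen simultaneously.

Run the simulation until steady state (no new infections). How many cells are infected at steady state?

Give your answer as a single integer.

Answer: 50

Derivation:
Step 0 (initial): 1 infected
Step 1: +4 new -> 5 infected
Step 2: +8 new -> 13 infected
Step 3: +10 new -> 23 infected
Step 4: +12 new -> 35 infected
Step 5: +8 new -> 43 infected
Step 6: +5 new -> 48 infected
Step 7: +2 new -> 50 infected
Step 8: +0 new -> 50 infected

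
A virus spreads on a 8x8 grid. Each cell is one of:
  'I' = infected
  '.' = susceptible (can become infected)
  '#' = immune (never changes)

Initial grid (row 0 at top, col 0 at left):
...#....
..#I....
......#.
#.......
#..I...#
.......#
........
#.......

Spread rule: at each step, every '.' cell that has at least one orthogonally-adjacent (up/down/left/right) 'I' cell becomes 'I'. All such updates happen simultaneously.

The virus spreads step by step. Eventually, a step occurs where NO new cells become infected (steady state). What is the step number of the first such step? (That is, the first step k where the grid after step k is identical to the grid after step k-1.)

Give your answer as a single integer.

Answer: 8

Derivation:
Step 0 (initial): 2 infected
Step 1: +6 new -> 8 infected
Step 2: +11 new -> 19 infected
Step 3: +12 new -> 31 infected
Step 4: +11 new -> 42 infected
Step 5: +9 new -> 51 infected
Step 6: +4 new -> 55 infected
Step 7: +1 new -> 56 infected
Step 8: +0 new -> 56 infected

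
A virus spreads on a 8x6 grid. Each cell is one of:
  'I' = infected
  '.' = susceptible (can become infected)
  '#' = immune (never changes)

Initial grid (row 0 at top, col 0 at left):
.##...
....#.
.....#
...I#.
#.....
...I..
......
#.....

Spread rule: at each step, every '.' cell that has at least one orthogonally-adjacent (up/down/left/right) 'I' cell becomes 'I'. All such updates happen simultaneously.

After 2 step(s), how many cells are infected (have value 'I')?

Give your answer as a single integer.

Answer: 19

Derivation:
Step 0 (initial): 2 infected
Step 1: +6 new -> 8 infected
Step 2: +11 new -> 19 infected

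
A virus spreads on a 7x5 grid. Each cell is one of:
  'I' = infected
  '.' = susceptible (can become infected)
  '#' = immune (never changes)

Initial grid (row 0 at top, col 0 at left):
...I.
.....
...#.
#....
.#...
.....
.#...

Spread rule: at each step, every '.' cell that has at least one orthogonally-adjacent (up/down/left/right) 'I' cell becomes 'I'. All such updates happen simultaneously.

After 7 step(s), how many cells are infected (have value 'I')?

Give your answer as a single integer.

Step 0 (initial): 1 infected
Step 1: +3 new -> 4 infected
Step 2: +3 new -> 7 infected
Step 3: +4 new -> 11 infected
Step 4: +4 new -> 15 infected
Step 5: +5 new -> 20 infected
Step 6: +3 new -> 23 infected
Step 7: +4 new -> 27 infected

Answer: 27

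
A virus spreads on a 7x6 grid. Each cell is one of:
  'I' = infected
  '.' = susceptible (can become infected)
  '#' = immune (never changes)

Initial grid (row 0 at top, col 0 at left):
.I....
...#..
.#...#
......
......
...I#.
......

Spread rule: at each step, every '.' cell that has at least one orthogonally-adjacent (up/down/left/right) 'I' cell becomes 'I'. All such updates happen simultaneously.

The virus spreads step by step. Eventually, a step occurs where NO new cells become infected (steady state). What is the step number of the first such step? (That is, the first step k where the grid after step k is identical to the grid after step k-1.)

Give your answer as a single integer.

Answer: 6

Derivation:
Step 0 (initial): 2 infected
Step 1: +6 new -> 8 infected
Step 2: +9 new -> 17 infected
Step 3: +11 new -> 28 infected
Step 4: +9 new -> 37 infected
Step 5: +1 new -> 38 infected
Step 6: +0 new -> 38 infected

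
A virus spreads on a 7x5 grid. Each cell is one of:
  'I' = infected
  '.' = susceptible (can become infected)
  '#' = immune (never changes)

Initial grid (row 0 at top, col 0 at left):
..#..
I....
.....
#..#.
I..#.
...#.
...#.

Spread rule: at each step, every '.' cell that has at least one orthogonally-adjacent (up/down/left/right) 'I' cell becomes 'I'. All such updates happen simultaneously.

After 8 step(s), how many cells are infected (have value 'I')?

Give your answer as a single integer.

Step 0 (initial): 2 infected
Step 1: +5 new -> 7 infected
Step 2: +7 new -> 14 infected
Step 3: +5 new -> 19 infected
Step 4: +4 new -> 23 infected
Step 5: +2 new -> 25 infected
Step 6: +1 new -> 26 infected
Step 7: +1 new -> 27 infected
Step 8: +1 new -> 28 infected

Answer: 28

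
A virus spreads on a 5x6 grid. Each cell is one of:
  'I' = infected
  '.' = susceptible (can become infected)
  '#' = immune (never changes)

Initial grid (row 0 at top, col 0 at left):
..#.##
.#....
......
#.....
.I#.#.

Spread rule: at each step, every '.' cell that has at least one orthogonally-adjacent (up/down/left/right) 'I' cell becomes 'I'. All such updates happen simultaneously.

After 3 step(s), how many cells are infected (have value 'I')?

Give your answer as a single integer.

Step 0 (initial): 1 infected
Step 1: +2 new -> 3 infected
Step 2: +2 new -> 5 infected
Step 3: +3 new -> 8 infected

Answer: 8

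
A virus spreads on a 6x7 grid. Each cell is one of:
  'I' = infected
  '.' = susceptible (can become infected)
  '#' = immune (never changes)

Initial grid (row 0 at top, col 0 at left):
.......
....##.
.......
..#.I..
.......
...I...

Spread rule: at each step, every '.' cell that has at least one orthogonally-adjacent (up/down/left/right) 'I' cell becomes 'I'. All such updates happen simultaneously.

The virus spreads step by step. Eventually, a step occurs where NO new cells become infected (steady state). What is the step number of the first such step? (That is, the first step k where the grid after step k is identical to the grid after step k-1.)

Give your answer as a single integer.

Answer: 8

Derivation:
Step 0 (initial): 2 infected
Step 1: +7 new -> 9 infected
Step 2: +7 new -> 16 infected
Step 3: +7 new -> 23 infected
Step 4: +6 new -> 29 infected
Step 5: +6 new -> 35 infected
Step 6: +3 new -> 38 infected
Step 7: +1 new -> 39 infected
Step 8: +0 new -> 39 infected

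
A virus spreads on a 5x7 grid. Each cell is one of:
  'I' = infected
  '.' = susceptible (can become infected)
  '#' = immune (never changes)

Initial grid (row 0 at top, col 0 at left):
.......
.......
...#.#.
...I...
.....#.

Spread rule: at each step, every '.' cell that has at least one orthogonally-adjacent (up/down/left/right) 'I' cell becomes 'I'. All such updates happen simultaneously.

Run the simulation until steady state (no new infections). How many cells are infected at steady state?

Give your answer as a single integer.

Answer: 32

Derivation:
Step 0 (initial): 1 infected
Step 1: +3 new -> 4 infected
Step 2: +6 new -> 10 infected
Step 3: +6 new -> 16 infected
Step 4: +9 new -> 25 infected
Step 5: +5 new -> 30 infected
Step 6: +2 new -> 32 infected
Step 7: +0 new -> 32 infected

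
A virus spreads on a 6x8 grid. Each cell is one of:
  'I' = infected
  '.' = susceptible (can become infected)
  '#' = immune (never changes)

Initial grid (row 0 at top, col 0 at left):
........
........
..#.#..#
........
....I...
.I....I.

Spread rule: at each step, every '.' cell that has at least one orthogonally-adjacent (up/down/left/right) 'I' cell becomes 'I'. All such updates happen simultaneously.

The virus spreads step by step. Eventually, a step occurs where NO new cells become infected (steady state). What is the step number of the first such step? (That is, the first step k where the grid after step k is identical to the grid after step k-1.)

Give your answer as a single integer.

Step 0 (initial): 3 infected
Step 1: +10 new -> 13 infected
Step 2: +8 new -> 21 infected
Step 3: +7 new -> 28 infected
Step 4: +5 new -> 33 infected
Step 5: +8 new -> 41 infected
Step 6: +4 new -> 45 infected
Step 7: +0 new -> 45 infected

Answer: 7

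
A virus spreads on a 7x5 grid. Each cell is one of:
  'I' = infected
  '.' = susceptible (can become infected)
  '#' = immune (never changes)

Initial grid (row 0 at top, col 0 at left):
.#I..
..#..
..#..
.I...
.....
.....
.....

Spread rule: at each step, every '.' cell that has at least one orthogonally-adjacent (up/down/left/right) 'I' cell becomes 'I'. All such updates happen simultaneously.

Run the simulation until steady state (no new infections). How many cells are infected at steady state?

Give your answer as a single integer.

Step 0 (initial): 2 infected
Step 1: +5 new -> 7 infected
Step 2: +8 new -> 15 infected
Step 3: +8 new -> 23 infected
Step 4: +6 new -> 29 infected
Step 5: +2 new -> 31 infected
Step 6: +1 new -> 32 infected
Step 7: +0 new -> 32 infected

Answer: 32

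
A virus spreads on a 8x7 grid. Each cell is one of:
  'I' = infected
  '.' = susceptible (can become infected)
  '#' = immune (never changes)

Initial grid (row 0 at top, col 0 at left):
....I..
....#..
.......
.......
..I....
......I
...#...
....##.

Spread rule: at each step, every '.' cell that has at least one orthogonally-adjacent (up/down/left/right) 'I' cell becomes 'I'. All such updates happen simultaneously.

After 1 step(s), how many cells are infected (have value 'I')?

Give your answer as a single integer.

Step 0 (initial): 3 infected
Step 1: +9 new -> 12 infected

Answer: 12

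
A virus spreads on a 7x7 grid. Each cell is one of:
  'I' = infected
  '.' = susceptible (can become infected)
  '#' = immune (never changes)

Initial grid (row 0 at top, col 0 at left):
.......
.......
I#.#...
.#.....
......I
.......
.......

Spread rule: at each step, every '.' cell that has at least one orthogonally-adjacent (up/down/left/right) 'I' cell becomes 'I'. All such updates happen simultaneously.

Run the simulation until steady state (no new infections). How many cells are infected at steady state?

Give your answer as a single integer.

Step 0 (initial): 2 infected
Step 1: +5 new -> 7 infected
Step 2: +8 new -> 15 infected
Step 3: +10 new -> 25 infected
Step 4: +12 new -> 37 infected
Step 5: +7 new -> 44 infected
Step 6: +2 new -> 46 infected
Step 7: +0 new -> 46 infected

Answer: 46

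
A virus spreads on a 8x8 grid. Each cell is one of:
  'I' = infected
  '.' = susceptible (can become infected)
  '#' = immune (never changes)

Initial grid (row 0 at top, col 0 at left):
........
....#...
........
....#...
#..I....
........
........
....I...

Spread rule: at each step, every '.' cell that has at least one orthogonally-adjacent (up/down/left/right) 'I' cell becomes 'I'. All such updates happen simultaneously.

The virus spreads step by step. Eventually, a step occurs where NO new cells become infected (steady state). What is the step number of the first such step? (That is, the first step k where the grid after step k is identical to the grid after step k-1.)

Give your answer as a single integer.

Answer: 9

Derivation:
Step 0 (initial): 2 infected
Step 1: +7 new -> 9 infected
Step 2: +10 new -> 19 infected
Step 3: +12 new -> 31 infected
Step 4: +12 new -> 43 infected
Step 5: +9 new -> 52 infected
Step 6: +5 new -> 57 infected
Step 7: +3 new -> 60 infected
Step 8: +1 new -> 61 infected
Step 9: +0 new -> 61 infected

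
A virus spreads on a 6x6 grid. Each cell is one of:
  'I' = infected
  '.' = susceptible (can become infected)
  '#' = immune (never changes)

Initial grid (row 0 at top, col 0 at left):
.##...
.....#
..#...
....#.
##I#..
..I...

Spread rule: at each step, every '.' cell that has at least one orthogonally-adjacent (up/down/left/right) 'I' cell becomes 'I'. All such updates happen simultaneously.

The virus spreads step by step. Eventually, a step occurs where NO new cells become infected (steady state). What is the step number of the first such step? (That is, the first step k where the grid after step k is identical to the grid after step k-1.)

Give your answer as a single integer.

Answer: 8

Derivation:
Step 0 (initial): 2 infected
Step 1: +3 new -> 5 infected
Step 2: +4 new -> 9 infected
Step 3: +5 new -> 14 infected
Step 4: +5 new -> 19 infected
Step 5: +6 new -> 25 infected
Step 6: +2 new -> 27 infected
Step 7: +1 new -> 28 infected
Step 8: +0 new -> 28 infected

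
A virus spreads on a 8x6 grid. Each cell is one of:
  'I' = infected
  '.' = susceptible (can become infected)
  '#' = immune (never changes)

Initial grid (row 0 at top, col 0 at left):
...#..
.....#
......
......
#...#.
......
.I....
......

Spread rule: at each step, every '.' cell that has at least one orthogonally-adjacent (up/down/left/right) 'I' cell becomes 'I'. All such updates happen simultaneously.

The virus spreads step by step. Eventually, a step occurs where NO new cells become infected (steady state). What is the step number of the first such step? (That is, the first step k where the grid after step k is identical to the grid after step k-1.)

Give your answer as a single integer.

Step 0 (initial): 1 infected
Step 1: +4 new -> 5 infected
Step 2: +6 new -> 11 infected
Step 3: +5 new -> 16 infected
Step 4: +7 new -> 23 infected
Step 5: +6 new -> 29 infected
Step 6: +6 new -> 35 infected
Step 7: +5 new -> 40 infected
Step 8: +2 new -> 42 infected
Step 9: +1 new -> 43 infected
Step 10: +1 new -> 44 infected
Step 11: +0 new -> 44 infected

Answer: 11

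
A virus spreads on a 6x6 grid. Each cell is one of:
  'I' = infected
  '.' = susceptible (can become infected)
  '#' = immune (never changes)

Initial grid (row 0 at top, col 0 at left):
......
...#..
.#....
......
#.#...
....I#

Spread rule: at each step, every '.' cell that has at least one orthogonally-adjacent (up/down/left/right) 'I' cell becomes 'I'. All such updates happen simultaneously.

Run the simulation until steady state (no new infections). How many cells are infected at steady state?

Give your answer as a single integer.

Step 0 (initial): 1 infected
Step 1: +2 new -> 3 infected
Step 2: +4 new -> 7 infected
Step 3: +4 new -> 11 infected
Step 4: +6 new -> 17 infected
Step 5: +4 new -> 21 infected
Step 6: +4 new -> 25 infected
Step 7: +3 new -> 28 infected
Step 8: +2 new -> 30 infected
Step 9: +1 new -> 31 infected
Step 10: +0 new -> 31 infected

Answer: 31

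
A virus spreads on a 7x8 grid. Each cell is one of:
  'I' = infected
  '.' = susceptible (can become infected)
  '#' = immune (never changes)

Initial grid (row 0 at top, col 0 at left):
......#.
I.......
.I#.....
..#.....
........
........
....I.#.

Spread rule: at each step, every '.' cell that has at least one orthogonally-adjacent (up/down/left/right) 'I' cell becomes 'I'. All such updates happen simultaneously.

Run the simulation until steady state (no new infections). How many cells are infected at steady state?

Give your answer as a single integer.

Answer: 52

Derivation:
Step 0 (initial): 3 infected
Step 1: +7 new -> 10 infected
Step 2: +8 new -> 18 infected
Step 3: +11 new -> 29 infected
Step 4: +10 new -> 39 infected
Step 5: +6 new -> 45 infected
Step 6: +4 new -> 49 infected
Step 7: +2 new -> 51 infected
Step 8: +1 new -> 52 infected
Step 9: +0 new -> 52 infected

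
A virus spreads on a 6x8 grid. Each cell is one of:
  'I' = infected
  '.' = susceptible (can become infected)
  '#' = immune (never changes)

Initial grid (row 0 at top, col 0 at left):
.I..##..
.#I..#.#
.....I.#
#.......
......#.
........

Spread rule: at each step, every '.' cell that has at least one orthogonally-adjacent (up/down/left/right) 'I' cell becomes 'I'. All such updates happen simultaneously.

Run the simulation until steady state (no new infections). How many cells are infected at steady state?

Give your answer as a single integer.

Answer: 40

Derivation:
Step 0 (initial): 3 infected
Step 1: +7 new -> 10 infected
Step 2: +10 new -> 20 infected
Step 3: +8 new -> 28 infected
Step 4: +7 new -> 35 infected
Step 5: +4 new -> 39 infected
Step 6: +1 new -> 40 infected
Step 7: +0 new -> 40 infected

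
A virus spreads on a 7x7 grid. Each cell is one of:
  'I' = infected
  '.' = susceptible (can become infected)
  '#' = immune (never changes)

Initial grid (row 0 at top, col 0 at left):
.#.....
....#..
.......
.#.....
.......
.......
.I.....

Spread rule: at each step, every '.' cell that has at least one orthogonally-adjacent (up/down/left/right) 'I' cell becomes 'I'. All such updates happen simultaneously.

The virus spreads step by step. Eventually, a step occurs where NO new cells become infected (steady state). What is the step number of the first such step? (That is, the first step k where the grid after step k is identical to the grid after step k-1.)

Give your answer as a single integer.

Answer: 12

Derivation:
Step 0 (initial): 1 infected
Step 1: +3 new -> 4 infected
Step 2: +4 new -> 8 infected
Step 3: +4 new -> 12 infected
Step 4: +5 new -> 17 infected
Step 5: +6 new -> 23 infected
Step 6: +7 new -> 30 infected
Step 7: +7 new -> 37 infected
Step 8: +3 new -> 40 infected
Step 9: +3 new -> 43 infected
Step 10: +2 new -> 45 infected
Step 11: +1 new -> 46 infected
Step 12: +0 new -> 46 infected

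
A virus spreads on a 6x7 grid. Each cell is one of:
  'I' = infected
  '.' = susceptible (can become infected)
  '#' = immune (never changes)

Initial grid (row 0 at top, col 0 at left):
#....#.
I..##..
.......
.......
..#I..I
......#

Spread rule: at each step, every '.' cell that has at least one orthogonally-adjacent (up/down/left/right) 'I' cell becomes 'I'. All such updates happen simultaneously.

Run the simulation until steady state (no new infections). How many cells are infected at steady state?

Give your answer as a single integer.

Step 0 (initial): 3 infected
Step 1: +7 new -> 10 infected
Step 2: +12 new -> 22 infected
Step 3: +8 new -> 30 infected
Step 4: +5 new -> 35 infected
Step 5: +1 new -> 36 infected
Step 6: +0 new -> 36 infected

Answer: 36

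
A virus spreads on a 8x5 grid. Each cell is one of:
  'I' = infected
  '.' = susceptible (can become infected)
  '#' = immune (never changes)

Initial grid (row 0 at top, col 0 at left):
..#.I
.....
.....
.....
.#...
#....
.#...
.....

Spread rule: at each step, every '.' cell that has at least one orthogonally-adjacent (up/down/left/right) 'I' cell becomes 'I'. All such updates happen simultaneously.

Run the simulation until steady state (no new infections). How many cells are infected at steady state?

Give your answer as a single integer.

Step 0 (initial): 1 infected
Step 1: +2 new -> 3 infected
Step 2: +2 new -> 5 infected
Step 3: +3 new -> 8 infected
Step 4: +4 new -> 12 infected
Step 5: +6 new -> 18 infected
Step 6: +6 new -> 24 infected
Step 7: +4 new -> 28 infected
Step 8: +4 new -> 32 infected
Step 9: +1 new -> 33 infected
Step 10: +1 new -> 34 infected
Step 11: +1 new -> 35 infected
Step 12: +1 new -> 36 infected
Step 13: +0 new -> 36 infected

Answer: 36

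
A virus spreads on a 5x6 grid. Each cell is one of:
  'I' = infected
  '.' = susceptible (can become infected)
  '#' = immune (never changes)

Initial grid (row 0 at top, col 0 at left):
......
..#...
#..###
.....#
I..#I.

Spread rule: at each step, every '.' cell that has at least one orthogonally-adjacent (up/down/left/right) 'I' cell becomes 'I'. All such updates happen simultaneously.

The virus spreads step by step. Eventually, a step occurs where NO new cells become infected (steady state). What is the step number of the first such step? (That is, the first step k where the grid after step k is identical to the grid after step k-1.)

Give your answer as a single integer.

Answer: 11

Derivation:
Step 0 (initial): 2 infected
Step 1: +4 new -> 6 infected
Step 2: +3 new -> 9 infected
Step 3: +2 new -> 11 infected
Step 4: +2 new -> 13 infected
Step 5: +2 new -> 15 infected
Step 6: +2 new -> 17 infected
Step 7: +1 new -> 18 infected
Step 8: +2 new -> 20 infected
Step 9: +2 new -> 22 infected
Step 10: +1 new -> 23 infected
Step 11: +0 new -> 23 infected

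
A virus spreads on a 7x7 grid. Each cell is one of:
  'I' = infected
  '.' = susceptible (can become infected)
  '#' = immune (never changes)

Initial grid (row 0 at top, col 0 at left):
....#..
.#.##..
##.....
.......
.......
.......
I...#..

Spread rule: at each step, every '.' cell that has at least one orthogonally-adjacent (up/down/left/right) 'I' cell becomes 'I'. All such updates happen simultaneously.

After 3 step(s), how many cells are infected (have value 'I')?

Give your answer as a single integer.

Step 0 (initial): 1 infected
Step 1: +2 new -> 3 infected
Step 2: +3 new -> 6 infected
Step 3: +4 new -> 10 infected

Answer: 10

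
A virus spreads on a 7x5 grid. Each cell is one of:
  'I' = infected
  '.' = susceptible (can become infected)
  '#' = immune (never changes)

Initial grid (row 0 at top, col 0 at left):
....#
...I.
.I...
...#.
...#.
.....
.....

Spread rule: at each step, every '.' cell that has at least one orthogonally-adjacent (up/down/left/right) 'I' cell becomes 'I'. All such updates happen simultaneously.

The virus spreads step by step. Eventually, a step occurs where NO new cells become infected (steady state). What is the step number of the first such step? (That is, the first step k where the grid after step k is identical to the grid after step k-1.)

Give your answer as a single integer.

Step 0 (initial): 2 infected
Step 1: +8 new -> 10 infected
Step 2: +7 new -> 17 infected
Step 3: +5 new -> 22 infected
Step 4: +4 new -> 26 infected
Step 5: +4 new -> 30 infected
Step 6: +2 new -> 32 infected
Step 7: +0 new -> 32 infected

Answer: 7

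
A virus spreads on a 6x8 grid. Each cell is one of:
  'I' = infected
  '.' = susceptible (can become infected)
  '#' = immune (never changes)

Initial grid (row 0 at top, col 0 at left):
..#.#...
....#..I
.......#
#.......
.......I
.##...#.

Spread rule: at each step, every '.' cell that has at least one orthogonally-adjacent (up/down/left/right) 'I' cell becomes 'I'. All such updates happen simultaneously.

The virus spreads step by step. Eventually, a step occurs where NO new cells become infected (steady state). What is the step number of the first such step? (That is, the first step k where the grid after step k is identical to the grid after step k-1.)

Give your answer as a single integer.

Step 0 (initial): 2 infected
Step 1: +5 new -> 7 infected
Step 2: +5 new -> 12 infected
Step 3: +5 new -> 17 infected
Step 4: +4 new -> 21 infected
Step 5: +4 new -> 25 infected
Step 6: +4 new -> 29 infected
Step 7: +5 new -> 34 infected
Step 8: +3 new -> 37 infected
Step 9: +2 new -> 39 infected
Step 10: +1 new -> 40 infected
Step 11: +0 new -> 40 infected

Answer: 11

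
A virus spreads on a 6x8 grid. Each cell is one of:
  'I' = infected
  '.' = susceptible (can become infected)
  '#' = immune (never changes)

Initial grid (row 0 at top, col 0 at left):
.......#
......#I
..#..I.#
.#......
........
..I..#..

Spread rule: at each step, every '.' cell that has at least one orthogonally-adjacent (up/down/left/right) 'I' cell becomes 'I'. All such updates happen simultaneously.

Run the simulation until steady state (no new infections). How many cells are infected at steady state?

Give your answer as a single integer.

Answer: 42

Derivation:
Step 0 (initial): 3 infected
Step 1: +7 new -> 10 infected
Step 2: +11 new -> 21 infected
Step 3: +8 new -> 29 infected
Step 4: +5 new -> 34 infected
Step 5: +4 new -> 38 infected
Step 6: +3 new -> 41 infected
Step 7: +1 new -> 42 infected
Step 8: +0 new -> 42 infected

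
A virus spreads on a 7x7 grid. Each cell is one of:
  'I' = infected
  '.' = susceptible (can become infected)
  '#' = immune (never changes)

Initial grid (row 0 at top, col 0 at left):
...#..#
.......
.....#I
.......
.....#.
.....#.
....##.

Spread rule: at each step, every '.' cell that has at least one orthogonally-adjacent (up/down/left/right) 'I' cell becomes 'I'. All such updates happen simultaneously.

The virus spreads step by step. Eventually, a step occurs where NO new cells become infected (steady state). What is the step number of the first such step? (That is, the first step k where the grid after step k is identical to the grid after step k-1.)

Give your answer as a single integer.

Answer: 11

Derivation:
Step 0 (initial): 1 infected
Step 1: +2 new -> 3 infected
Step 2: +3 new -> 6 infected
Step 3: +4 new -> 10 infected
Step 4: +6 new -> 16 infected
Step 5: +5 new -> 21 infected
Step 6: +6 new -> 27 infected
Step 7: +7 new -> 34 infected
Step 8: +5 new -> 39 infected
Step 9: +2 new -> 41 infected
Step 10: +1 new -> 42 infected
Step 11: +0 new -> 42 infected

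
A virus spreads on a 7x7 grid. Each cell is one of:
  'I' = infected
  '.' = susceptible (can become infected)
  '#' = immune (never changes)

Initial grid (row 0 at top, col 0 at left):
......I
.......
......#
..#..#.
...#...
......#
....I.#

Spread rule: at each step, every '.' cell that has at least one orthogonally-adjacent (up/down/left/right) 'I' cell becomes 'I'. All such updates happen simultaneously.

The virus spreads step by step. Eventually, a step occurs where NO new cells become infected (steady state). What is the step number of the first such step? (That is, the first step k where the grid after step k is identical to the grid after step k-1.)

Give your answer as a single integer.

Step 0 (initial): 2 infected
Step 1: +5 new -> 7 infected
Step 2: +6 new -> 13 infected
Step 3: +7 new -> 20 infected
Step 4: +8 new -> 28 infected
Step 5: +6 new -> 34 infected
Step 6: +5 new -> 39 infected
Step 7: +3 new -> 42 infected
Step 8: +1 new -> 43 infected
Step 9: +0 new -> 43 infected

Answer: 9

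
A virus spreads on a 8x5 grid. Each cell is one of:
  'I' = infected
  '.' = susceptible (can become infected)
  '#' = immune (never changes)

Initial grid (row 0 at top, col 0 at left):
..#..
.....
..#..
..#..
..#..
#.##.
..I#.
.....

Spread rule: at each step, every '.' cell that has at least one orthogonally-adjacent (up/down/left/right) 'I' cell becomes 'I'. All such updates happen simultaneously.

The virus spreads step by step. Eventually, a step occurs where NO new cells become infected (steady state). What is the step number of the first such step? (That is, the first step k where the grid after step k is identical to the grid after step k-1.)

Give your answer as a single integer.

Answer: 11

Derivation:
Step 0 (initial): 1 infected
Step 1: +2 new -> 3 infected
Step 2: +4 new -> 7 infected
Step 3: +3 new -> 10 infected
Step 4: +3 new -> 13 infected
Step 5: +3 new -> 16 infected
Step 6: +3 new -> 19 infected
Step 7: +5 new -> 24 infected
Step 8: +4 new -> 28 infected
Step 9: +3 new -> 31 infected
Step 10: +1 new -> 32 infected
Step 11: +0 new -> 32 infected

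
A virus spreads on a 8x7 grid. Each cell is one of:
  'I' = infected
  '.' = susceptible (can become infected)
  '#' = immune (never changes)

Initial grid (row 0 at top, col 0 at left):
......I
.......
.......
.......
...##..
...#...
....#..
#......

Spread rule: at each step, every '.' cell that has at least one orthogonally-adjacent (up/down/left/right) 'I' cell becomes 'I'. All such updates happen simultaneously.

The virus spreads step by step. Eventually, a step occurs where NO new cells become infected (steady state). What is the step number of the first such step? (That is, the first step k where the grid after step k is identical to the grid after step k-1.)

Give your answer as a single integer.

Step 0 (initial): 1 infected
Step 1: +2 new -> 3 infected
Step 2: +3 new -> 6 infected
Step 3: +4 new -> 10 infected
Step 4: +5 new -> 15 infected
Step 5: +6 new -> 21 infected
Step 6: +6 new -> 27 infected
Step 7: +6 new -> 33 infected
Step 8: +4 new -> 37 infected
Step 9: +4 new -> 41 infected
Step 10: +4 new -> 45 infected
Step 11: +4 new -> 49 infected
Step 12: +2 new -> 51 infected
Step 13: +0 new -> 51 infected

Answer: 13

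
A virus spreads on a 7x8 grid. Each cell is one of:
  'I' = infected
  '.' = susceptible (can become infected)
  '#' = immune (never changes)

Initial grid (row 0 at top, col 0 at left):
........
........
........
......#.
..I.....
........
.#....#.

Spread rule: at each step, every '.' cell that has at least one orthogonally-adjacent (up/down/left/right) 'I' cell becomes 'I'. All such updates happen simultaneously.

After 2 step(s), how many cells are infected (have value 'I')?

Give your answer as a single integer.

Answer: 13

Derivation:
Step 0 (initial): 1 infected
Step 1: +4 new -> 5 infected
Step 2: +8 new -> 13 infected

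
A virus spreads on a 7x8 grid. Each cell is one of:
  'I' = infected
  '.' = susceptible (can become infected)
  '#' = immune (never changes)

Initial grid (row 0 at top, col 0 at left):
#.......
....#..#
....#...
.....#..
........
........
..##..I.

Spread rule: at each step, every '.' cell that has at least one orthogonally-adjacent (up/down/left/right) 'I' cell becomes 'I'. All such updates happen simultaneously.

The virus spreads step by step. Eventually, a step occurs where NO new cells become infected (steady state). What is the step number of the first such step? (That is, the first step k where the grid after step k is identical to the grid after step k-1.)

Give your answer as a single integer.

Step 0 (initial): 1 infected
Step 1: +3 new -> 4 infected
Step 2: +4 new -> 8 infected
Step 3: +4 new -> 12 infected
Step 4: +4 new -> 16 infected
Step 5: +6 new -> 22 infected
Step 6: +5 new -> 27 infected
Step 7: +7 new -> 34 infected
Step 8: +6 new -> 40 infected
Step 9: +4 new -> 44 infected
Step 10: +3 new -> 47 infected
Step 11: +2 new -> 49 infected
Step 12: +0 new -> 49 infected

Answer: 12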